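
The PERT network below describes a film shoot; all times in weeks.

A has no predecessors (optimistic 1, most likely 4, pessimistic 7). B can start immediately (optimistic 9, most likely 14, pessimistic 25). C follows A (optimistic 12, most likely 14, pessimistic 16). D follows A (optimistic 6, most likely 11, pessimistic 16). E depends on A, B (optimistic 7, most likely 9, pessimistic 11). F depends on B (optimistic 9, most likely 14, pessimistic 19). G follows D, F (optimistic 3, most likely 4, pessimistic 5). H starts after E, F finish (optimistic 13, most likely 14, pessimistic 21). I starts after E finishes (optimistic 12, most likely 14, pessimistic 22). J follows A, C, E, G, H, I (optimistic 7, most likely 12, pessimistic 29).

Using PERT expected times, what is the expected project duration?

58 weeks

te_A = (1 + 4·4 + 7)/6 = 24/6 = 4
te_B = (9 + 4·14 + 25)/6 = 90/6 = 15
te_C = (12 + 4·14 + 16)/6 = 84/6 = 14
te_D = (6 + 4·11 + 16)/6 = 66/6 = 11
te_E = (7 + 4·9 + 11)/6 = 54/6 = 9
te_F = (9 + 4·14 + 19)/6 = 84/6 = 14
te_G = (3 + 4·4 + 5)/6 = 24/6 = 4
te_H = (13 + 4·14 + 21)/6 = 90/6 = 15
te_I = (12 + 4·14 + 22)/6 = 90/6 = 15
te_J = (7 + 4·12 + 29)/6 = 84/6 = 14

Forward pass:
ES_A = 0; EF_A = 4
ES_B = 0; EF_B = 15
ES_C = 4; EF_C = 4+14 = 18
ES_D = 4; EF_D = 4+11 = 15
ES_E = max(EF_A=4, EF_B=15) = 15; EF_E = 15+9 = 24
ES_F = 15; EF_F = 15+14 = 29
ES_G = max(EF_D=15, EF_F=29) = 29; EF_G = 29+4 = 33
ES_H = max(EF_E=24, EF_F=29) = 29; EF_H = 29+15 = 44
ES_I = 24; EF_I = 24+15 = 39
ES_J = max(EF_A=4, EF_C=18, EF_E=24, EF_G=33, EF_H=44, EF_I=39) = 44; EF_J = 44+14 = 58
Expected project duration μ = 58 weeks. Critical path: B → F → H → J.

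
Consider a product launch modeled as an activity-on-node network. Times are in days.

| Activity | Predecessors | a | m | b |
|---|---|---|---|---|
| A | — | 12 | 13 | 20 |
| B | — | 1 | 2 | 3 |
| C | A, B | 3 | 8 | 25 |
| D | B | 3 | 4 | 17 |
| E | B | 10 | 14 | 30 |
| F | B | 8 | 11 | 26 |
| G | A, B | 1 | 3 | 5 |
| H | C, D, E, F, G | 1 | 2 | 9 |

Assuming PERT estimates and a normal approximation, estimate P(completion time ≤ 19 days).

0.026

te_A = (12 + 4·13 + 20)/6 = 84/6 = 14; σ²_A = ((20−12)/6)² = 1.778
te_B = (1 + 4·2 + 3)/6 = 12/6 = 2; σ²_B = ((3−1)/6)² = 0.111
te_C = (3 + 4·8 + 25)/6 = 60/6 = 10; σ²_C = ((25−3)/6)² = 13.444
te_D = (3 + 4·4 + 17)/6 = 36/6 = 6; σ²_D = ((17−3)/6)² = 5.444
te_E = (10 + 4·14 + 30)/6 = 96/6 = 16; σ²_E = ((30−10)/6)² = 11.111
te_F = (8 + 4·11 + 26)/6 = 78/6 = 13; σ²_F = ((26−8)/6)² = 9.000
te_G = (1 + 4·3 + 5)/6 = 18/6 = 3; σ²_G = ((5−1)/6)² = 0.444
te_H = (1 + 4·2 + 9)/6 = 18/6 = 3; σ²_H = ((9−1)/6)² = 1.778

Forward pass:
ES_A = 0; EF_A = 14
ES_B = 0; EF_B = 2
ES_C = max(EF_A=14, EF_B=2) = 14; EF_C = 14+10 = 24
ES_D = 2; EF_D = 2+6 = 8
ES_E = 2; EF_E = 2+16 = 18
ES_F = 2; EF_F = 2+13 = 15
ES_G = max(EF_A=14, EF_B=2) = 14; EF_G = 14+3 = 17
ES_H = max(EF_C=24, EF_D=8, EF_E=18, EF_F=15, EF_G=17) = 24; EF_H = 24+3 = 27
Expected project duration μ = 27 days. Critical path: A → C → H.

Variance along critical path = 1.778 + 13.444 + 1.778 = 17.000; σ = √17.000 = 4.123 days.
Z = (19 − 27) / 4.123 = -1.940
P(T ≤ 19) = Φ(-1.940) ≈ 0.026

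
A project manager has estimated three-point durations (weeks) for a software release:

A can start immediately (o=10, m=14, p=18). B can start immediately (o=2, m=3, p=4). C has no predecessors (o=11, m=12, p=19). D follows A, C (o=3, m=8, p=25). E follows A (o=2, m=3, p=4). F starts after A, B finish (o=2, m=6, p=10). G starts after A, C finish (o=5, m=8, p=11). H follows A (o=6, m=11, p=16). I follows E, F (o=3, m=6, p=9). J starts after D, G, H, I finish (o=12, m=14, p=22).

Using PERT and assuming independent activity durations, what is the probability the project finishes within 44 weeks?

0.866

te_A = (10 + 4·14 + 18)/6 = 84/6 = 14; σ²_A = ((18−10)/6)² = 1.778
te_B = (2 + 4·3 + 4)/6 = 18/6 = 3; σ²_B = ((4−2)/6)² = 0.111
te_C = (11 + 4·12 + 19)/6 = 78/6 = 13; σ²_C = ((19−11)/6)² = 1.778
te_D = (3 + 4·8 + 25)/6 = 60/6 = 10; σ²_D = ((25−3)/6)² = 13.444
te_E = (2 + 4·3 + 4)/6 = 18/6 = 3; σ²_E = ((4−2)/6)² = 0.111
te_F = (2 + 4·6 + 10)/6 = 36/6 = 6; σ²_F = ((10−2)/6)² = 1.778
te_G = (5 + 4·8 + 11)/6 = 48/6 = 8; σ²_G = ((11−5)/6)² = 1.000
te_H = (6 + 4·11 + 16)/6 = 66/6 = 11; σ²_H = ((16−6)/6)² = 2.778
te_I = (3 + 4·6 + 9)/6 = 36/6 = 6; σ²_I = ((9−3)/6)² = 1.000
te_J = (12 + 4·14 + 22)/6 = 90/6 = 15; σ²_J = ((22−12)/6)² = 2.778

Forward pass:
ES_A = 0; EF_A = 14
ES_B = 0; EF_B = 3
ES_C = 0; EF_C = 13
ES_D = max(EF_A=14, EF_C=13) = 14; EF_D = 14+10 = 24
ES_E = 14; EF_E = 14+3 = 17
ES_F = max(EF_A=14, EF_B=3) = 14; EF_F = 14+6 = 20
ES_G = max(EF_A=14, EF_C=13) = 14; EF_G = 14+8 = 22
ES_H = 14; EF_H = 14+11 = 25
ES_I = max(EF_E=17, EF_F=20) = 20; EF_I = 20+6 = 26
ES_J = max(EF_D=24, EF_G=22, EF_H=25, EF_I=26) = 26; EF_J = 26+15 = 41
Expected project duration μ = 41 weeks. Critical path: A → F → I → J.

Variance along critical path = 1.778 + 1.778 + 1.000 + 2.778 = 7.333; σ = √7.333 = 2.708 weeks.
Z = (44 − 41) / 2.708 = 1.108
P(T ≤ 44) = Φ(1.108) ≈ 0.866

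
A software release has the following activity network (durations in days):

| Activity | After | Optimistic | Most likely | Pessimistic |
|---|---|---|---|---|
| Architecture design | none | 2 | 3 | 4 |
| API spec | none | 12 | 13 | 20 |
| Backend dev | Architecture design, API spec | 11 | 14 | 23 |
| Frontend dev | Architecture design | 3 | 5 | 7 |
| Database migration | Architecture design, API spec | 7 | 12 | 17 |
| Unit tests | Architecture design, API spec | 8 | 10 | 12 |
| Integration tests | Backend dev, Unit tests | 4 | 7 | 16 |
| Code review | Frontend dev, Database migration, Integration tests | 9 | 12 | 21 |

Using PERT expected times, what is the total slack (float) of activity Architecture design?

te_Architecture design = (2 + 4·3 + 4)/6 = 18/6 = 3
te_API spec = (12 + 4·13 + 20)/6 = 84/6 = 14
te_Backend dev = (11 + 4·14 + 23)/6 = 90/6 = 15
te_Frontend dev = (3 + 4·5 + 7)/6 = 30/6 = 5
te_Database migration = (7 + 4·12 + 17)/6 = 72/6 = 12
te_Unit tests = (8 + 4·10 + 12)/6 = 60/6 = 10
te_Integration tests = (4 + 4·7 + 16)/6 = 48/6 = 8
te_Code review = (9 + 4·12 + 21)/6 = 78/6 = 13

Forward pass:
ES_Architecture design = 0; EF_Architecture design = 3
ES_API spec = 0; EF_API spec = 14
ES_Backend dev = max(EF_Architecture design=3, EF_API spec=14) = 14; EF_Backend dev = 14+15 = 29
ES_Frontend dev = 3; EF_Frontend dev = 3+5 = 8
ES_Database migration = max(EF_Architecture design=3, EF_API spec=14) = 14; EF_Database migration = 14+12 = 26
ES_Unit tests = max(EF_Architecture design=3, EF_API spec=14) = 14; EF_Unit tests = 14+10 = 24
ES_Integration tests = max(EF_Backend dev=29, EF_Unit tests=24) = 29; EF_Integration tests = 29+8 = 37
ES_Code review = max(EF_Frontend dev=8, EF_Database migration=26, EF_Integration tests=37) = 37; EF_Code review = 37+13 = 50
Expected project duration μ = 50 days. Critical path: API spec → Backend dev → Integration tests → Code review.

Backward pass:
LF_Code review = 50; LS_Code review = 50−13 = 37
LF_Integration tests = LS_Code review = 37; LS_Integration tests = 37−8 = 29
LF_Unit tests = LS_Integration tests = 29; LS_Unit tests = 29−10 = 19
LF_Database migration = LS_Code review = 37; LS_Database migration = 37−12 = 25
LF_Frontend dev = LS_Code review = 37; LS_Frontend dev = 37−5 = 32
LF_Backend dev = LS_Integration tests = 29; LS_Backend dev = 29−15 = 14
LF_API spec = min(LS_Backend dev=14, LS_Database migration=25, LS_Unit tests=19) = 14; LS_API spec = 14−14 = 0
LF_Architecture design = min(LS_Backend dev=14, LS_Frontend dev=32, LS_Database migration=25, LS_Unit tests=19) = 14; LS_Architecture design = 14−3 = 11
Slack_Architecture design = LS_Architecture design − ES_Architecture design = 11 − 0 = 11

11 days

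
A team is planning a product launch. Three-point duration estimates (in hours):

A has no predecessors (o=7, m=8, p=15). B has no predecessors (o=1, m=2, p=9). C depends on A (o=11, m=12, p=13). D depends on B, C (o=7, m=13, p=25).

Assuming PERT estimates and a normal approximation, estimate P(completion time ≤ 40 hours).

te_A = (7 + 4·8 + 15)/6 = 54/6 = 9; σ²_A = ((15−7)/6)² = 1.778
te_B = (1 + 4·2 + 9)/6 = 18/6 = 3; σ²_B = ((9−1)/6)² = 1.778
te_C = (11 + 4·12 + 13)/6 = 72/6 = 12; σ²_C = ((13−11)/6)² = 0.111
te_D = (7 + 4·13 + 25)/6 = 84/6 = 14; σ²_D = ((25−7)/6)² = 9.000

Forward pass:
ES_A = 0; EF_A = 9
ES_B = 0; EF_B = 3
ES_C = 9; EF_C = 9+12 = 21
ES_D = max(EF_B=3, EF_C=21) = 21; EF_D = 21+14 = 35
Expected project duration μ = 35 hours. Critical path: A → C → D.

Variance along critical path = 1.778 + 0.111 + 9.000 = 10.889; σ = √10.889 = 3.300 hours.
Z = (40 − 35) / 3.300 = 1.515
P(T ≤ 40) = Φ(1.515) ≈ 0.935

0.935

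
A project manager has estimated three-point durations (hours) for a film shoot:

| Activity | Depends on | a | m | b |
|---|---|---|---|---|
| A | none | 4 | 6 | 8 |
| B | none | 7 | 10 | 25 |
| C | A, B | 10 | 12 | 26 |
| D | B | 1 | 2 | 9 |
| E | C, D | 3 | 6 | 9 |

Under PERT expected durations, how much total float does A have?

te_A = (4 + 4·6 + 8)/6 = 36/6 = 6
te_B = (7 + 4·10 + 25)/6 = 72/6 = 12
te_C = (10 + 4·12 + 26)/6 = 84/6 = 14
te_D = (1 + 4·2 + 9)/6 = 18/6 = 3
te_E = (3 + 4·6 + 9)/6 = 36/6 = 6

Forward pass:
ES_A = 0; EF_A = 6
ES_B = 0; EF_B = 12
ES_C = max(EF_A=6, EF_B=12) = 12; EF_C = 12+14 = 26
ES_D = 12; EF_D = 12+3 = 15
ES_E = max(EF_C=26, EF_D=15) = 26; EF_E = 26+6 = 32
Expected project duration μ = 32 hours. Critical path: B → C → E.

Backward pass:
LF_E = 32; LS_E = 32−6 = 26
LF_D = LS_E = 26; LS_D = 26−3 = 23
LF_C = LS_E = 26; LS_C = 26−14 = 12
LF_B = min(LS_C=12, LS_D=23) = 12; LS_B = 12−12 = 0
LF_A = LS_C = 12; LS_A = 12−6 = 6
Slack_A = LS_A − ES_A = 6 − 0 = 6

6 hours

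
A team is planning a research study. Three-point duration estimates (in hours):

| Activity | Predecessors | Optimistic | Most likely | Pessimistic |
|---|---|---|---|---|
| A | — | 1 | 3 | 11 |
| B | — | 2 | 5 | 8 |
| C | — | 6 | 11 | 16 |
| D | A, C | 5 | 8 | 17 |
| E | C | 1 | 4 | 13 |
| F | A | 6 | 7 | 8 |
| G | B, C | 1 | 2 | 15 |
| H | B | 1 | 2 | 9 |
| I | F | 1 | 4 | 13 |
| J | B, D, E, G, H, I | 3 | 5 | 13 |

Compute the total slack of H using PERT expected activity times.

12 hours

te_A = (1 + 4·3 + 11)/6 = 24/6 = 4
te_B = (2 + 4·5 + 8)/6 = 30/6 = 5
te_C = (6 + 4·11 + 16)/6 = 66/6 = 11
te_D = (5 + 4·8 + 17)/6 = 54/6 = 9
te_E = (1 + 4·4 + 13)/6 = 30/6 = 5
te_F = (6 + 4·7 + 8)/6 = 42/6 = 7
te_G = (1 + 4·2 + 15)/6 = 24/6 = 4
te_H = (1 + 4·2 + 9)/6 = 18/6 = 3
te_I = (1 + 4·4 + 13)/6 = 30/6 = 5
te_J = (3 + 4·5 + 13)/6 = 36/6 = 6

Forward pass:
ES_A = 0; EF_A = 4
ES_B = 0; EF_B = 5
ES_C = 0; EF_C = 11
ES_D = max(EF_A=4, EF_C=11) = 11; EF_D = 11+9 = 20
ES_E = 11; EF_E = 11+5 = 16
ES_F = 4; EF_F = 4+7 = 11
ES_G = max(EF_B=5, EF_C=11) = 11; EF_G = 11+4 = 15
ES_H = 5; EF_H = 5+3 = 8
ES_I = 11; EF_I = 11+5 = 16
ES_J = max(EF_B=5, EF_D=20, EF_E=16, EF_G=15, EF_H=8, EF_I=16) = 20; EF_J = 20+6 = 26
Expected project duration μ = 26 hours. Critical path: C → D → J.

Backward pass:
LF_J = 26; LS_J = 26−6 = 20
LF_I = LS_J = 20; LS_I = 20−5 = 15
LF_H = LS_J = 20; LS_H = 20−3 = 17
LF_G = LS_J = 20; LS_G = 20−4 = 16
LF_F = LS_I = 15; LS_F = 15−7 = 8
LF_E = LS_J = 20; LS_E = 20−5 = 15
LF_D = LS_J = 20; LS_D = 20−9 = 11
LF_C = min(LS_D=11, LS_E=15, LS_G=16) = 11; LS_C = 11−11 = 0
LF_B = min(LS_G=16, LS_H=17, LS_J=20) = 16; LS_B = 16−5 = 11
LF_A = min(LS_D=11, LS_F=8) = 8; LS_A = 8−4 = 4
Slack_H = LS_H − ES_H = 17 − 5 = 12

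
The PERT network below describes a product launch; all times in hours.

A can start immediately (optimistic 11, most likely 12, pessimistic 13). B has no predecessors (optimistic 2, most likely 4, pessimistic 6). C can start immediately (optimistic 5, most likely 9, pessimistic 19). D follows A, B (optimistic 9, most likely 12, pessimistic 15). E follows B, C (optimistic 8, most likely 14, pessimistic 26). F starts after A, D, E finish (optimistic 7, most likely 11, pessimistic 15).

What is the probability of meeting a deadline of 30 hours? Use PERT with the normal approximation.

te_A = (11 + 4·12 + 13)/6 = 72/6 = 12; σ²_A = ((13−11)/6)² = 0.111
te_B = (2 + 4·4 + 6)/6 = 24/6 = 4; σ²_B = ((6−2)/6)² = 0.444
te_C = (5 + 4·9 + 19)/6 = 60/6 = 10; σ²_C = ((19−5)/6)² = 5.444
te_D = (9 + 4·12 + 15)/6 = 72/6 = 12; σ²_D = ((15−9)/6)² = 1.000
te_E = (8 + 4·14 + 26)/6 = 90/6 = 15; σ²_E = ((26−8)/6)² = 9.000
te_F = (7 + 4·11 + 15)/6 = 66/6 = 11; σ²_F = ((15−7)/6)² = 1.778

Forward pass:
ES_A = 0; EF_A = 12
ES_B = 0; EF_B = 4
ES_C = 0; EF_C = 10
ES_D = max(EF_A=12, EF_B=4) = 12; EF_D = 12+12 = 24
ES_E = max(EF_B=4, EF_C=10) = 10; EF_E = 10+15 = 25
ES_F = max(EF_A=12, EF_D=24, EF_E=25) = 25; EF_F = 25+11 = 36
Expected project duration μ = 36 hours. Critical path: C → E → F.

Variance along critical path = 5.444 + 9.000 + 1.778 = 16.222; σ = √16.222 = 4.028 hours.
Z = (30 − 36) / 4.028 = -1.490
P(T ≤ 30) = Φ(-1.490) ≈ 0.068

0.068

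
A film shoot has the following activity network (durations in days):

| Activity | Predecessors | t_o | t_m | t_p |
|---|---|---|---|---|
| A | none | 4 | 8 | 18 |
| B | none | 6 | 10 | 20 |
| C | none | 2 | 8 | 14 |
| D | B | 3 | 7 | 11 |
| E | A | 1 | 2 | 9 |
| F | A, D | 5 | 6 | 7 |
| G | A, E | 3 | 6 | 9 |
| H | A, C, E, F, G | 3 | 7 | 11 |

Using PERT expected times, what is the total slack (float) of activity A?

te_A = (4 + 4·8 + 18)/6 = 54/6 = 9
te_B = (6 + 4·10 + 20)/6 = 66/6 = 11
te_C = (2 + 4·8 + 14)/6 = 48/6 = 8
te_D = (3 + 4·7 + 11)/6 = 42/6 = 7
te_E = (1 + 4·2 + 9)/6 = 18/6 = 3
te_F = (5 + 4·6 + 7)/6 = 36/6 = 6
te_G = (3 + 4·6 + 9)/6 = 36/6 = 6
te_H = (3 + 4·7 + 11)/6 = 42/6 = 7

Forward pass:
ES_A = 0; EF_A = 9
ES_B = 0; EF_B = 11
ES_C = 0; EF_C = 8
ES_D = 11; EF_D = 11+7 = 18
ES_E = 9; EF_E = 9+3 = 12
ES_F = max(EF_A=9, EF_D=18) = 18; EF_F = 18+6 = 24
ES_G = max(EF_A=9, EF_E=12) = 12; EF_G = 12+6 = 18
ES_H = max(EF_A=9, EF_C=8, EF_E=12, EF_F=24, EF_G=18) = 24; EF_H = 24+7 = 31
Expected project duration μ = 31 days. Critical path: B → D → F → H.

Backward pass:
LF_H = 31; LS_H = 31−7 = 24
LF_G = LS_H = 24; LS_G = 24−6 = 18
LF_F = LS_H = 24; LS_F = 24−6 = 18
LF_E = min(LS_G=18, LS_H=24) = 18; LS_E = 18−3 = 15
LF_D = LS_F = 18; LS_D = 18−7 = 11
LF_C = LS_H = 24; LS_C = 24−8 = 16
LF_B = LS_D = 11; LS_B = 11−11 = 0
LF_A = min(LS_E=15, LS_F=18, LS_G=18, LS_H=24) = 15; LS_A = 15−9 = 6
Slack_A = LS_A − ES_A = 6 − 0 = 6

6 days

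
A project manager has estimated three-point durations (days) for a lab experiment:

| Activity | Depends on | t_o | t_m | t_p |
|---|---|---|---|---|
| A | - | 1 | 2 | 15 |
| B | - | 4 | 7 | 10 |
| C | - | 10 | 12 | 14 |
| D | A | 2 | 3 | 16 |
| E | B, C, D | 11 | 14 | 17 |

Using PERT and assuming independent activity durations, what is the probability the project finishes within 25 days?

te_A = (1 + 4·2 + 15)/6 = 24/6 = 4; σ²_A = ((15−1)/6)² = 5.444
te_B = (4 + 4·7 + 10)/6 = 42/6 = 7; σ²_B = ((10−4)/6)² = 1.000
te_C = (10 + 4·12 + 14)/6 = 72/6 = 12; σ²_C = ((14−10)/6)² = 0.444
te_D = (2 + 4·3 + 16)/6 = 30/6 = 5; σ²_D = ((16−2)/6)² = 5.444
te_E = (11 + 4·14 + 17)/6 = 84/6 = 14; σ²_E = ((17−11)/6)² = 1.000

Forward pass:
ES_A = 0; EF_A = 4
ES_B = 0; EF_B = 7
ES_C = 0; EF_C = 12
ES_D = 4; EF_D = 4+5 = 9
ES_E = max(EF_B=7, EF_C=12, EF_D=9) = 12; EF_E = 12+14 = 26
Expected project duration μ = 26 days. Critical path: C → E.

Variance along critical path = 0.444 + 1.000 = 1.444; σ = √1.444 = 1.202 days.
Z = (25 − 26) / 1.202 = -0.832
P(T ≤ 25) = Φ(-0.832) ≈ 0.203

0.203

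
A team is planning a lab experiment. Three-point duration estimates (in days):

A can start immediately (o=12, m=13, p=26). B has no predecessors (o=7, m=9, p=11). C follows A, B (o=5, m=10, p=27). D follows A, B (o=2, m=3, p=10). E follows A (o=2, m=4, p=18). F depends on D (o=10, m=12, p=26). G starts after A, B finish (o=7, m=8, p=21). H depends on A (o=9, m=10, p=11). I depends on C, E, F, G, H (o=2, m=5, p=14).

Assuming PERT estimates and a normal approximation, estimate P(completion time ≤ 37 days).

0.320

te_A = (12 + 4·13 + 26)/6 = 90/6 = 15; σ²_A = ((26−12)/6)² = 5.444
te_B = (7 + 4·9 + 11)/6 = 54/6 = 9; σ²_B = ((11−7)/6)² = 0.444
te_C = (5 + 4·10 + 27)/6 = 72/6 = 12; σ²_C = ((27−5)/6)² = 13.444
te_D = (2 + 4·3 + 10)/6 = 24/6 = 4; σ²_D = ((10−2)/6)² = 1.778
te_E = (2 + 4·4 + 18)/6 = 36/6 = 6; σ²_E = ((18−2)/6)² = 7.111
te_F = (10 + 4·12 + 26)/6 = 84/6 = 14; σ²_F = ((26−10)/6)² = 7.111
te_G = (7 + 4·8 + 21)/6 = 60/6 = 10; σ²_G = ((21−7)/6)² = 5.444
te_H = (9 + 4·10 + 11)/6 = 60/6 = 10; σ²_H = ((11−9)/6)² = 0.111
te_I = (2 + 4·5 + 14)/6 = 36/6 = 6; σ²_I = ((14−2)/6)² = 4.000

Forward pass:
ES_A = 0; EF_A = 15
ES_B = 0; EF_B = 9
ES_C = max(EF_A=15, EF_B=9) = 15; EF_C = 15+12 = 27
ES_D = max(EF_A=15, EF_B=9) = 15; EF_D = 15+4 = 19
ES_E = 15; EF_E = 15+6 = 21
ES_F = 19; EF_F = 19+14 = 33
ES_G = max(EF_A=15, EF_B=9) = 15; EF_G = 15+10 = 25
ES_H = 15; EF_H = 15+10 = 25
ES_I = max(EF_C=27, EF_E=21, EF_F=33, EF_G=25, EF_H=25) = 33; EF_I = 33+6 = 39
Expected project duration μ = 39 days. Critical path: A → D → F → I.

Variance along critical path = 5.444 + 1.778 + 7.111 + 4.000 = 18.333; σ = √18.333 = 4.282 days.
Z = (37 − 39) / 4.282 = -0.467
P(T ≤ 37) = Φ(-0.467) ≈ 0.320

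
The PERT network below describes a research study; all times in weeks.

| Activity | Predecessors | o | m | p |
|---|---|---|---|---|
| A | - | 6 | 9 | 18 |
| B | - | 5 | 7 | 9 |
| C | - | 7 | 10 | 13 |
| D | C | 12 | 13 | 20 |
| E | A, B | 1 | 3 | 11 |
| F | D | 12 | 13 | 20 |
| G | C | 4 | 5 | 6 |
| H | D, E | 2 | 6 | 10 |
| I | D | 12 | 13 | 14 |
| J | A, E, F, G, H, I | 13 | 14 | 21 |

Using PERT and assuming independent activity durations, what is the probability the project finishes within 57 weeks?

0.944

te_A = (6 + 4·9 + 18)/6 = 60/6 = 10; σ²_A = ((18−6)/6)² = 4.000
te_B = (5 + 4·7 + 9)/6 = 42/6 = 7; σ²_B = ((9−5)/6)² = 0.444
te_C = (7 + 4·10 + 13)/6 = 60/6 = 10; σ²_C = ((13−7)/6)² = 1.000
te_D = (12 + 4·13 + 20)/6 = 84/6 = 14; σ²_D = ((20−12)/6)² = 1.778
te_E = (1 + 4·3 + 11)/6 = 24/6 = 4; σ²_E = ((11−1)/6)² = 2.778
te_F = (12 + 4·13 + 20)/6 = 84/6 = 14; σ²_F = ((20−12)/6)² = 1.778
te_G = (4 + 4·5 + 6)/6 = 30/6 = 5; σ²_G = ((6−4)/6)² = 0.111
te_H = (2 + 4·6 + 10)/6 = 36/6 = 6; σ²_H = ((10−2)/6)² = 1.778
te_I = (12 + 4·13 + 14)/6 = 78/6 = 13; σ²_I = ((14−12)/6)² = 0.111
te_J = (13 + 4·14 + 21)/6 = 90/6 = 15; σ²_J = ((21−13)/6)² = 1.778

Forward pass:
ES_A = 0; EF_A = 10
ES_B = 0; EF_B = 7
ES_C = 0; EF_C = 10
ES_D = 10; EF_D = 10+14 = 24
ES_E = max(EF_A=10, EF_B=7) = 10; EF_E = 10+4 = 14
ES_F = 24; EF_F = 24+14 = 38
ES_G = 10; EF_G = 10+5 = 15
ES_H = max(EF_D=24, EF_E=14) = 24; EF_H = 24+6 = 30
ES_I = 24; EF_I = 24+13 = 37
ES_J = max(EF_A=10, EF_E=14, EF_F=38, EF_G=15, EF_H=30, EF_I=37) = 38; EF_J = 38+15 = 53
Expected project duration μ = 53 weeks. Critical path: C → D → F → J.

Variance along critical path = 1.000 + 1.778 + 1.778 + 1.778 = 6.333; σ = √6.333 = 2.517 weeks.
Z = (57 − 53) / 2.517 = 1.589
P(T ≤ 57) = Φ(1.589) ≈ 0.944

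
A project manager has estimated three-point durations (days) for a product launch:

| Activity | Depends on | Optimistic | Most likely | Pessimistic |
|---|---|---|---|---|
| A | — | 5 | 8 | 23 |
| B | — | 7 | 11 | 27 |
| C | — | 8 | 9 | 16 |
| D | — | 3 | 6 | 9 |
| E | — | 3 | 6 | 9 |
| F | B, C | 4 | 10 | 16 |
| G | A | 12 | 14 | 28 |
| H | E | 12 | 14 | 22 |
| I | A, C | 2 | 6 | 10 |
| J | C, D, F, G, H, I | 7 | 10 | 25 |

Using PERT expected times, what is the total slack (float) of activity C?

6 days

te_A = (5 + 4·8 + 23)/6 = 60/6 = 10
te_B = (7 + 4·11 + 27)/6 = 78/6 = 13
te_C = (8 + 4·9 + 16)/6 = 60/6 = 10
te_D = (3 + 4·6 + 9)/6 = 36/6 = 6
te_E = (3 + 4·6 + 9)/6 = 36/6 = 6
te_F = (4 + 4·10 + 16)/6 = 60/6 = 10
te_G = (12 + 4·14 + 28)/6 = 96/6 = 16
te_H = (12 + 4·14 + 22)/6 = 90/6 = 15
te_I = (2 + 4·6 + 10)/6 = 36/6 = 6
te_J = (7 + 4·10 + 25)/6 = 72/6 = 12

Forward pass:
ES_A = 0; EF_A = 10
ES_B = 0; EF_B = 13
ES_C = 0; EF_C = 10
ES_D = 0; EF_D = 6
ES_E = 0; EF_E = 6
ES_F = max(EF_B=13, EF_C=10) = 13; EF_F = 13+10 = 23
ES_G = 10; EF_G = 10+16 = 26
ES_H = 6; EF_H = 6+15 = 21
ES_I = max(EF_A=10, EF_C=10) = 10; EF_I = 10+6 = 16
ES_J = max(EF_C=10, EF_D=6, EF_F=23, EF_G=26, EF_H=21, EF_I=16) = 26; EF_J = 26+12 = 38
Expected project duration μ = 38 days. Critical path: A → G → J.

Backward pass:
LF_J = 38; LS_J = 38−12 = 26
LF_I = LS_J = 26; LS_I = 26−6 = 20
LF_H = LS_J = 26; LS_H = 26−15 = 11
LF_G = LS_J = 26; LS_G = 26−16 = 10
LF_F = LS_J = 26; LS_F = 26−10 = 16
LF_E = LS_H = 11; LS_E = 11−6 = 5
LF_D = LS_J = 26; LS_D = 26−6 = 20
LF_C = min(LS_F=16, LS_I=20, LS_J=26) = 16; LS_C = 16−10 = 6
LF_B = LS_F = 16; LS_B = 16−13 = 3
LF_A = min(LS_G=10, LS_I=20) = 10; LS_A = 10−10 = 0
Slack_C = LS_C − ES_C = 6 − 0 = 6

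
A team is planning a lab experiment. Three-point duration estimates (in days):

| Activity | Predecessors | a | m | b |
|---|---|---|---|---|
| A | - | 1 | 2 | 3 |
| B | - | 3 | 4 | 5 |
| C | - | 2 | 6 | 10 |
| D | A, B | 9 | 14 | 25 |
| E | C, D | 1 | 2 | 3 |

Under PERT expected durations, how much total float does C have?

13 days

te_A = (1 + 4·2 + 3)/6 = 12/6 = 2
te_B = (3 + 4·4 + 5)/6 = 24/6 = 4
te_C = (2 + 4·6 + 10)/6 = 36/6 = 6
te_D = (9 + 4·14 + 25)/6 = 90/6 = 15
te_E = (1 + 4·2 + 3)/6 = 12/6 = 2

Forward pass:
ES_A = 0; EF_A = 2
ES_B = 0; EF_B = 4
ES_C = 0; EF_C = 6
ES_D = max(EF_A=2, EF_B=4) = 4; EF_D = 4+15 = 19
ES_E = max(EF_C=6, EF_D=19) = 19; EF_E = 19+2 = 21
Expected project duration μ = 21 days. Critical path: B → D → E.

Backward pass:
LF_E = 21; LS_E = 21−2 = 19
LF_D = LS_E = 19; LS_D = 19−15 = 4
LF_C = LS_E = 19; LS_C = 19−6 = 13
LF_B = LS_D = 4; LS_B = 4−4 = 0
LF_A = LS_D = 4; LS_A = 4−2 = 2
Slack_C = LS_C − ES_C = 13 − 0 = 13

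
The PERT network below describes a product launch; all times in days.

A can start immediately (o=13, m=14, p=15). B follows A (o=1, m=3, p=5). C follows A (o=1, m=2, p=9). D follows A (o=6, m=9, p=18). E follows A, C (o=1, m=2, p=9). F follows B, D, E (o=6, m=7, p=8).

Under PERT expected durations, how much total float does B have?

te_A = (13 + 4·14 + 15)/6 = 84/6 = 14
te_B = (1 + 4·3 + 5)/6 = 18/6 = 3
te_C = (1 + 4·2 + 9)/6 = 18/6 = 3
te_D = (6 + 4·9 + 18)/6 = 60/6 = 10
te_E = (1 + 4·2 + 9)/6 = 18/6 = 3
te_F = (6 + 4·7 + 8)/6 = 42/6 = 7

Forward pass:
ES_A = 0; EF_A = 14
ES_B = 14; EF_B = 14+3 = 17
ES_C = 14; EF_C = 14+3 = 17
ES_D = 14; EF_D = 14+10 = 24
ES_E = max(EF_A=14, EF_C=17) = 17; EF_E = 17+3 = 20
ES_F = max(EF_B=17, EF_D=24, EF_E=20) = 24; EF_F = 24+7 = 31
Expected project duration μ = 31 days. Critical path: A → D → F.

Backward pass:
LF_F = 31; LS_F = 31−7 = 24
LF_E = LS_F = 24; LS_E = 24−3 = 21
LF_D = LS_F = 24; LS_D = 24−10 = 14
LF_C = LS_E = 21; LS_C = 21−3 = 18
LF_B = LS_F = 24; LS_B = 24−3 = 21
LF_A = min(LS_B=21, LS_C=18, LS_D=14, LS_E=21) = 14; LS_A = 14−14 = 0
Slack_B = LS_B − ES_B = 21 − 14 = 7

7 days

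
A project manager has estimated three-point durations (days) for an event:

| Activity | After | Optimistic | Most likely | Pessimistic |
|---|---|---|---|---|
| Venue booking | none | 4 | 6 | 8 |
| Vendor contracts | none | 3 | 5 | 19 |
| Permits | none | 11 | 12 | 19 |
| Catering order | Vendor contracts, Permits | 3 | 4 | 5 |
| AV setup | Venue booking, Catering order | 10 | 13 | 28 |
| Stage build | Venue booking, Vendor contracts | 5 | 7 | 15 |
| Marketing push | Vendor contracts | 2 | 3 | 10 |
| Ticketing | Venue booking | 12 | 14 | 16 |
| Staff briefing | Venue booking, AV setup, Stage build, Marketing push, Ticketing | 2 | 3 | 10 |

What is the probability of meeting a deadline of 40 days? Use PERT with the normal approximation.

0.869

te_Venue booking = (4 + 4·6 + 8)/6 = 36/6 = 6; σ²_Venue booking = ((8−4)/6)² = 0.444
te_Vendor contracts = (3 + 4·5 + 19)/6 = 42/6 = 7; σ²_Vendor contracts = ((19−3)/6)² = 7.111
te_Permits = (11 + 4·12 + 19)/6 = 78/6 = 13; σ²_Permits = ((19−11)/6)² = 1.778
te_Catering order = (3 + 4·4 + 5)/6 = 24/6 = 4; σ²_Catering order = ((5−3)/6)² = 0.111
te_AV setup = (10 + 4·13 + 28)/6 = 90/6 = 15; σ²_AV setup = ((28−10)/6)² = 9.000
te_Stage build = (5 + 4·7 + 15)/6 = 48/6 = 8; σ²_Stage build = ((15−5)/6)² = 2.778
te_Marketing push = (2 + 4·3 + 10)/6 = 24/6 = 4; σ²_Marketing push = ((10−2)/6)² = 1.778
te_Ticketing = (12 + 4·14 + 16)/6 = 84/6 = 14; σ²_Ticketing = ((16−12)/6)² = 0.444
te_Staff briefing = (2 + 4·3 + 10)/6 = 24/6 = 4; σ²_Staff briefing = ((10−2)/6)² = 1.778

Forward pass:
ES_Venue booking = 0; EF_Venue booking = 6
ES_Vendor contracts = 0; EF_Vendor contracts = 7
ES_Permits = 0; EF_Permits = 13
ES_Catering order = max(EF_Vendor contracts=7, EF_Permits=13) = 13; EF_Catering order = 13+4 = 17
ES_AV setup = max(EF_Venue booking=6, EF_Catering order=17) = 17; EF_AV setup = 17+15 = 32
ES_Stage build = max(EF_Venue booking=6, EF_Vendor contracts=7) = 7; EF_Stage build = 7+8 = 15
ES_Marketing push = 7; EF_Marketing push = 7+4 = 11
ES_Ticketing = 6; EF_Ticketing = 6+14 = 20
ES_Staff briefing = max(EF_Venue booking=6, EF_AV setup=32, EF_Stage build=15, EF_Marketing push=11, EF_Ticketing=20) = 32; EF_Staff briefing = 32+4 = 36
Expected project duration μ = 36 days. Critical path: Permits → Catering order → AV setup → Staff briefing.

Variance along critical path = 1.778 + 0.111 + 9.000 + 1.778 = 12.667; σ = √12.667 = 3.559 days.
Z = (40 − 36) / 3.559 = 1.124
P(T ≤ 40) = Φ(1.124) ≈ 0.869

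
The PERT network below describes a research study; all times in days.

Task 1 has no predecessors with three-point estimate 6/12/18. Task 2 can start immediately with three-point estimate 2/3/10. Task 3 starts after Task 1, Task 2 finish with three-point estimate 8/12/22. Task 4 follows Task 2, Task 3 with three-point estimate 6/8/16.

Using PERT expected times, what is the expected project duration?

te_Task 1 = (6 + 4·12 + 18)/6 = 72/6 = 12
te_Task 2 = (2 + 4·3 + 10)/6 = 24/6 = 4
te_Task 3 = (8 + 4·12 + 22)/6 = 78/6 = 13
te_Task 4 = (6 + 4·8 + 16)/6 = 54/6 = 9

Forward pass:
ES_Task 1 = 0; EF_Task 1 = 12
ES_Task 2 = 0; EF_Task 2 = 4
ES_Task 3 = max(EF_Task 1=12, EF_Task 2=4) = 12; EF_Task 3 = 12+13 = 25
ES_Task 4 = max(EF_Task 2=4, EF_Task 3=25) = 25; EF_Task 4 = 25+9 = 34
Expected project duration μ = 34 days. Critical path: Task 1 → Task 3 → Task 4.

34 days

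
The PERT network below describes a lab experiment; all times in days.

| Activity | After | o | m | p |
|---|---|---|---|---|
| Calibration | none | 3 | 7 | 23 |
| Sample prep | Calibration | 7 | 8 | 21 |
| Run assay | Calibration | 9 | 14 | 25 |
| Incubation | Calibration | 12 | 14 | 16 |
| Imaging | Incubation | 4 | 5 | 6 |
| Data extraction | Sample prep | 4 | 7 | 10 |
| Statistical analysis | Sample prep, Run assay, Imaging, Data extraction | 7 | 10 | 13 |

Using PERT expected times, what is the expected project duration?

te_Calibration = (3 + 4·7 + 23)/6 = 54/6 = 9
te_Sample prep = (7 + 4·8 + 21)/6 = 60/6 = 10
te_Run assay = (9 + 4·14 + 25)/6 = 90/6 = 15
te_Incubation = (12 + 4·14 + 16)/6 = 84/6 = 14
te_Imaging = (4 + 4·5 + 6)/6 = 30/6 = 5
te_Data extraction = (4 + 4·7 + 10)/6 = 42/6 = 7
te_Statistical analysis = (7 + 4·10 + 13)/6 = 60/6 = 10

Forward pass:
ES_Calibration = 0; EF_Calibration = 9
ES_Sample prep = 9; EF_Sample prep = 9+10 = 19
ES_Run assay = 9; EF_Run assay = 9+15 = 24
ES_Incubation = 9; EF_Incubation = 9+14 = 23
ES_Imaging = 23; EF_Imaging = 23+5 = 28
ES_Data extraction = 19; EF_Data extraction = 19+7 = 26
ES_Statistical analysis = max(EF_Sample prep=19, EF_Run assay=24, EF_Imaging=28, EF_Data extraction=26) = 28; EF_Statistical analysis = 28+10 = 38
Expected project duration μ = 38 days. Critical path: Calibration → Incubation → Imaging → Statistical analysis.

38 days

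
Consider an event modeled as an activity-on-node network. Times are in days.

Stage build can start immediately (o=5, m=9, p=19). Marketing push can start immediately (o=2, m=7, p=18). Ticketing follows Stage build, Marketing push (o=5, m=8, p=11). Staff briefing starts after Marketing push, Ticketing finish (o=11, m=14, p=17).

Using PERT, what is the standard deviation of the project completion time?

te_Stage build = (5 + 4·9 + 19)/6 = 60/6 = 10; σ²_Stage build = ((19−5)/6)² = 5.444
te_Marketing push = (2 + 4·7 + 18)/6 = 48/6 = 8; σ²_Marketing push = ((18−2)/6)² = 7.111
te_Ticketing = (5 + 4·8 + 11)/6 = 48/6 = 8; σ²_Ticketing = ((11−5)/6)² = 1.000
te_Staff briefing = (11 + 4·14 + 17)/6 = 84/6 = 14; σ²_Staff briefing = ((17−11)/6)² = 1.000

Forward pass:
ES_Stage build = 0; EF_Stage build = 10
ES_Marketing push = 0; EF_Marketing push = 8
ES_Ticketing = max(EF_Stage build=10, EF_Marketing push=8) = 10; EF_Ticketing = 10+8 = 18
ES_Staff briefing = max(EF_Marketing push=8, EF_Ticketing=18) = 18; EF_Staff briefing = 18+14 = 32
Expected project duration μ = 32 days. Critical path: Stage build → Ticketing → Staff briefing.

Variance along critical path = 5.444 + 1.000 + 1.000 = 7.444
σ = √7.444 = 2.728 days

2.73 days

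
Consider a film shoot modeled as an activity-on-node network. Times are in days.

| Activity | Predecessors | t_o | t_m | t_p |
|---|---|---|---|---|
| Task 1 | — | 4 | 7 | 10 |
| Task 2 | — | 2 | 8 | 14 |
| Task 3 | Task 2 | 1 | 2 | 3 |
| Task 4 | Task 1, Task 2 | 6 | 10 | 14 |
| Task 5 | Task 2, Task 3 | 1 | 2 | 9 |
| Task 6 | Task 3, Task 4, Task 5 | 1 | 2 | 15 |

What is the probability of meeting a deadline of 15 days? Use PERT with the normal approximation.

te_Task 1 = (4 + 4·7 + 10)/6 = 42/6 = 7; σ²_Task 1 = ((10−4)/6)² = 1.000
te_Task 2 = (2 + 4·8 + 14)/6 = 48/6 = 8; σ²_Task 2 = ((14−2)/6)² = 4.000
te_Task 3 = (1 + 4·2 + 3)/6 = 12/6 = 2; σ²_Task 3 = ((3−1)/6)² = 0.111
te_Task 4 = (6 + 4·10 + 14)/6 = 60/6 = 10; σ²_Task 4 = ((14−6)/6)² = 1.778
te_Task 5 = (1 + 4·2 + 9)/6 = 18/6 = 3; σ²_Task 5 = ((9−1)/6)² = 1.778
te_Task 6 = (1 + 4·2 + 15)/6 = 24/6 = 4; σ²_Task 6 = ((15−1)/6)² = 5.444

Forward pass:
ES_Task 1 = 0; EF_Task 1 = 7
ES_Task 2 = 0; EF_Task 2 = 8
ES_Task 3 = 8; EF_Task 3 = 8+2 = 10
ES_Task 4 = max(EF_Task 1=7, EF_Task 2=8) = 8; EF_Task 4 = 8+10 = 18
ES_Task 5 = max(EF_Task 2=8, EF_Task 3=10) = 10; EF_Task 5 = 10+3 = 13
ES_Task 6 = max(EF_Task 3=10, EF_Task 4=18, EF_Task 5=13) = 18; EF_Task 6 = 18+4 = 22
Expected project duration μ = 22 days. Critical path: Task 2 → Task 4 → Task 6.

Variance along critical path = 4.000 + 1.778 + 5.444 = 11.222; σ = √11.222 = 3.350 days.
Z = (15 − 22) / 3.350 = -2.090
P(T ≤ 15) = Φ(-2.090) ≈ 0.018

0.018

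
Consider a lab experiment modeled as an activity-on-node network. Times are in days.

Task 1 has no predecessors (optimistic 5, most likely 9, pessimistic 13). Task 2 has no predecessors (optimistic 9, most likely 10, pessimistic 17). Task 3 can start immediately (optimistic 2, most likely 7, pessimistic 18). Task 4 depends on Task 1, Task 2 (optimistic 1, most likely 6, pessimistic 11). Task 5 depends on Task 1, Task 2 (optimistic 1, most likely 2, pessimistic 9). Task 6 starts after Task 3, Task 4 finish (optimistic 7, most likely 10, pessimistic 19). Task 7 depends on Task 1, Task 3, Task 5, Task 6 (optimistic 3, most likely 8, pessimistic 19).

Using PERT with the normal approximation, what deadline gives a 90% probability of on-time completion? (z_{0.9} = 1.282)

te_Task 1 = (5 + 4·9 + 13)/6 = 54/6 = 9; σ²_Task 1 = ((13−5)/6)² = 1.778
te_Task 2 = (9 + 4·10 + 17)/6 = 66/6 = 11; σ²_Task 2 = ((17−9)/6)² = 1.778
te_Task 3 = (2 + 4·7 + 18)/6 = 48/6 = 8; σ²_Task 3 = ((18−2)/6)² = 7.111
te_Task 4 = (1 + 4·6 + 11)/6 = 36/6 = 6; σ²_Task 4 = ((11−1)/6)² = 2.778
te_Task 5 = (1 + 4·2 + 9)/6 = 18/6 = 3; σ²_Task 5 = ((9−1)/6)² = 1.778
te_Task 6 = (7 + 4·10 + 19)/6 = 66/6 = 11; σ²_Task 6 = ((19−7)/6)² = 4.000
te_Task 7 = (3 + 4·8 + 19)/6 = 54/6 = 9; σ²_Task 7 = ((19−3)/6)² = 7.111

Forward pass:
ES_Task 1 = 0; EF_Task 1 = 9
ES_Task 2 = 0; EF_Task 2 = 11
ES_Task 3 = 0; EF_Task 3 = 8
ES_Task 4 = max(EF_Task 1=9, EF_Task 2=11) = 11; EF_Task 4 = 11+6 = 17
ES_Task 5 = max(EF_Task 1=9, EF_Task 2=11) = 11; EF_Task 5 = 11+3 = 14
ES_Task 6 = max(EF_Task 3=8, EF_Task 4=17) = 17; EF_Task 6 = 17+11 = 28
ES_Task 7 = max(EF_Task 1=9, EF_Task 3=8, EF_Task 5=14, EF_Task 6=28) = 28; EF_Task 7 = 28+9 = 37
Expected project duration μ = 37 days. Critical path: Task 2 → Task 4 → Task 6 → Task 7.

Variance along critical path = 1.778 + 2.778 + 4.000 + 7.111 = 15.667; σ = 3.958 days.
D = μ + z·σ = 37 + 1.282·3.958 = 42.1 days

42.1 days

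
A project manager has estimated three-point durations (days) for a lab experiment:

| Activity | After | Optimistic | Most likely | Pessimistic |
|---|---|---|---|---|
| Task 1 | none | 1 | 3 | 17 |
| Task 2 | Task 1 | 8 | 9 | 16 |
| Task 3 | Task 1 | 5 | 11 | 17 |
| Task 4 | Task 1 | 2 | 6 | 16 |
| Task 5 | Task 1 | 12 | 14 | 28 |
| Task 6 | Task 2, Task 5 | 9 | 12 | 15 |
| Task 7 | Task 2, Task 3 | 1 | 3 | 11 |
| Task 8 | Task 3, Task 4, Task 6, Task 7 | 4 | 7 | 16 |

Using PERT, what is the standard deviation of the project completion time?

4.38 days

te_Task 1 = (1 + 4·3 + 17)/6 = 30/6 = 5; σ²_Task 1 = ((17−1)/6)² = 7.111
te_Task 2 = (8 + 4·9 + 16)/6 = 60/6 = 10; σ²_Task 2 = ((16−8)/6)² = 1.778
te_Task 3 = (5 + 4·11 + 17)/6 = 66/6 = 11; σ²_Task 3 = ((17−5)/6)² = 4.000
te_Task 4 = (2 + 4·6 + 16)/6 = 42/6 = 7; σ²_Task 4 = ((16−2)/6)² = 5.444
te_Task 5 = (12 + 4·14 + 28)/6 = 96/6 = 16; σ²_Task 5 = ((28−12)/6)² = 7.111
te_Task 6 = (9 + 4·12 + 15)/6 = 72/6 = 12; σ²_Task 6 = ((15−9)/6)² = 1.000
te_Task 7 = (1 + 4·3 + 11)/6 = 24/6 = 4; σ²_Task 7 = ((11−1)/6)² = 2.778
te_Task 8 = (4 + 4·7 + 16)/6 = 48/6 = 8; σ²_Task 8 = ((16−4)/6)² = 4.000

Forward pass:
ES_Task 1 = 0; EF_Task 1 = 5
ES_Task 2 = 5; EF_Task 2 = 5+10 = 15
ES_Task 3 = 5; EF_Task 3 = 5+11 = 16
ES_Task 4 = 5; EF_Task 4 = 5+7 = 12
ES_Task 5 = 5; EF_Task 5 = 5+16 = 21
ES_Task 6 = max(EF_Task 2=15, EF_Task 5=21) = 21; EF_Task 6 = 21+12 = 33
ES_Task 7 = max(EF_Task 2=15, EF_Task 3=16) = 16; EF_Task 7 = 16+4 = 20
ES_Task 8 = max(EF_Task 3=16, EF_Task 4=12, EF_Task 6=33, EF_Task 7=20) = 33; EF_Task 8 = 33+8 = 41
Expected project duration μ = 41 days. Critical path: Task 1 → Task 5 → Task 6 → Task 8.

Variance along critical path = 7.111 + 7.111 + 1.000 + 4.000 = 19.222
σ = √19.222 = 4.384 days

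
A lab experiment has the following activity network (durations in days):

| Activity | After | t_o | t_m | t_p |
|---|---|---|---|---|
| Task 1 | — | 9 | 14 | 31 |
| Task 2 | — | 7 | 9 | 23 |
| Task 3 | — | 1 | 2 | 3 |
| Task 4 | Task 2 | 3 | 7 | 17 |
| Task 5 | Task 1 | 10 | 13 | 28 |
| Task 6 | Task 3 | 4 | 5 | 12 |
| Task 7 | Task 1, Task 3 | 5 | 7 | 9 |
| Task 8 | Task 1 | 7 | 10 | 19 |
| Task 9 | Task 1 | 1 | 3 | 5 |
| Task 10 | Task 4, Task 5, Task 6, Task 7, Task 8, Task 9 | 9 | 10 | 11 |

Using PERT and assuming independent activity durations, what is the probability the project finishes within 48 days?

te_Task 1 = (9 + 4·14 + 31)/6 = 96/6 = 16; σ²_Task 1 = ((31−9)/6)² = 13.444
te_Task 2 = (7 + 4·9 + 23)/6 = 66/6 = 11; σ²_Task 2 = ((23−7)/6)² = 7.111
te_Task 3 = (1 + 4·2 + 3)/6 = 12/6 = 2; σ²_Task 3 = ((3−1)/6)² = 0.111
te_Task 4 = (3 + 4·7 + 17)/6 = 48/6 = 8; σ²_Task 4 = ((17−3)/6)² = 5.444
te_Task 5 = (10 + 4·13 + 28)/6 = 90/6 = 15; σ²_Task 5 = ((28−10)/6)² = 9.000
te_Task 6 = (4 + 4·5 + 12)/6 = 36/6 = 6; σ²_Task 6 = ((12−4)/6)² = 1.778
te_Task 7 = (5 + 4·7 + 9)/6 = 42/6 = 7; σ²_Task 7 = ((9−5)/6)² = 0.444
te_Task 8 = (7 + 4·10 + 19)/6 = 66/6 = 11; σ²_Task 8 = ((19−7)/6)² = 4.000
te_Task 9 = (1 + 4·3 + 5)/6 = 18/6 = 3; σ²_Task 9 = ((5−1)/6)² = 0.444
te_Task 10 = (9 + 4·10 + 11)/6 = 60/6 = 10; σ²_Task 10 = ((11−9)/6)² = 0.111

Forward pass:
ES_Task 1 = 0; EF_Task 1 = 16
ES_Task 2 = 0; EF_Task 2 = 11
ES_Task 3 = 0; EF_Task 3 = 2
ES_Task 4 = 11; EF_Task 4 = 11+8 = 19
ES_Task 5 = 16; EF_Task 5 = 16+15 = 31
ES_Task 6 = 2; EF_Task 6 = 2+6 = 8
ES_Task 7 = max(EF_Task 1=16, EF_Task 3=2) = 16; EF_Task 7 = 16+7 = 23
ES_Task 8 = 16; EF_Task 8 = 16+11 = 27
ES_Task 9 = 16; EF_Task 9 = 16+3 = 19
ES_Task 10 = max(EF_Task 4=19, EF_Task 5=31, EF_Task 6=8, EF_Task 7=23, EF_Task 8=27, EF_Task 9=19) = 31; EF_Task 10 = 31+10 = 41
Expected project duration μ = 41 days. Critical path: Task 1 → Task 5 → Task 10.

Variance along critical path = 13.444 + 9.000 + 0.111 = 22.556; σ = √22.556 = 4.749 days.
Z = (48 − 41) / 4.749 = 1.474
P(T ≤ 48) = Φ(1.474) ≈ 0.930

0.930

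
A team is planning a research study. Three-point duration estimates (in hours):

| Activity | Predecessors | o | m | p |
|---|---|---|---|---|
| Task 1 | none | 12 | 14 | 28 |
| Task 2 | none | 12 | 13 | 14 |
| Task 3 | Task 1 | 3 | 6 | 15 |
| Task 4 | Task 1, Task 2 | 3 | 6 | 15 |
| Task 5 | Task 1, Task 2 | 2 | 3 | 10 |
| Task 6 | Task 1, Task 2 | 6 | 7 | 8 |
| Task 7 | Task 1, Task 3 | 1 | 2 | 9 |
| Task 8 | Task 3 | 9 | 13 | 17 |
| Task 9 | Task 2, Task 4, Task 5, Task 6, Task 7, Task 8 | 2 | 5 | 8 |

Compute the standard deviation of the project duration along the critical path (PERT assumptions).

te_Task 1 = (12 + 4·14 + 28)/6 = 96/6 = 16; σ²_Task 1 = ((28−12)/6)² = 7.111
te_Task 2 = (12 + 4·13 + 14)/6 = 78/6 = 13; σ²_Task 2 = ((14−12)/6)² = 0.111
te_Task 3 = (3 + 4·6 + 15)/6 = 42/6 = 7; σ²_Task 3 = ((15−3)/6)² = 4.000
te_Task 4 = (3 + 4·6 + 15)/6 = 42/6 = 7; σ²_Task 4 = ((15−3)/6)² = 4.000
te_Task 5 = (2 + 4·3 + 10)/6 = 24/6 = 4; σ²_Task 5 = ((10−2)/6)² = 1.778
te_Task 6 = (6 + 4·7 + 8)/6 = 42/6 = 7; σ²_Task 6 = ((8−6)/6)² = 0.111
te_Task 7 = (1 + 4·2 + 9)/6 = 18/6 = 3; σ²_Task 7 = ((9−1)/6)² = 1.778
te_Task 8 = (9 + 4·13 + 17)/6 = 78/6 = 13; σ²_Task 8 = ((17−9)/6)² = 1.778
te_Task 9 = (2 + 4·5 + 8)/6 = 30/6 = 5; σ²_Task 9 = ((8−2)/6)² = 1.000

Forward pass:
ES_Task 1 = 0; EF_Task 1 = 16
ES_Task 2 = 0; EF_Task 2 = 13
ES_Task 3 = 16; EF_Task 3 = 16+7 = 23
ES_Task 4 = max(EF_Task 1=16, EF_Task 2=13) = 16; EF_Task 4 = 16+7 = 23
ES_Task 5 = max(EF_Task 1=16, EF_Task 2=13) = 16; EF_Task 5 = 16+4 = 20
ES_Task 6 = max(EF_Task 1=16, EF_Task 2=13) = 16; EF_Task 6 = 16+7 = 23
ES_Task 7 = max(EF_Task 1=16, EF_Task 3=23) = 23; EF_Task 7 = 23+3 = 26
ES_Task 8 = 23; EF_Task 8 = 23+13 = 36
ES_Task 9 = max(EF_Task 2=13, EF_Task 4=23, EF_Task 5=20, EF_Task 6=23, EF_Task 7=26, EF_Task 8=36) = 36; EF_Task 9 = 36+5 = 41
Expected project duration μ = 41 hours. Critical path: Task 1 → Task 3 → Task 8 → Task 9.

Variance along critical path = 7.111 + 4.000 + 1.778 + 1.000 = 13.889
σ = √13.889 = 3.727 hours

3.73 hours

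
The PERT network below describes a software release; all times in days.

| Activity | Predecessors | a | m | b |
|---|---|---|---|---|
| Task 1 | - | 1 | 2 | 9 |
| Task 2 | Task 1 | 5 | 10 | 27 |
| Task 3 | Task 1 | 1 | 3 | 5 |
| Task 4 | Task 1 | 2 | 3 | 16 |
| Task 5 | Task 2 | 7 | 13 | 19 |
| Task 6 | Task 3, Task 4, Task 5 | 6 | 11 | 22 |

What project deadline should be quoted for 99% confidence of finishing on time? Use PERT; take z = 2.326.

51.9 days

te_Task 1 = (1 + 4·2 + 9)/6 = 18/6 = 3; σ²_Task 1 = ((9−1)/6)² = 1.778
te_Task 2 = (5 + 4·10 + 27)/6 = 72/6 = 12; σ²_Task 2 = ((27−5)/6)² = 13.444
te_Task 3 = (1 + 4·3 + 5)/6 = 18/6 = 3; σ²_Task 3 = ((5−1)/6)² = 0.444
te_Task 4 = (2 + 4·3 + 16)/6 = 30/6 = 5; σ²_Task 4 = ((16−2)/6)² = 5.444
te_Task 5 = (7 + 4·13 + 19)/6 = 78/6 = 13; σ²_Task 5 = ((19−7)/6)² = 4.000
te_Task 6 = (6 + 4·11 + 22)/6 = 72/6 = 12; σ²_Task 6 = ((22−6)/6)² = 7.111

Forward pass:
ES_Task 1 = 0; EF_Task 1 = 3
ES_Task 2 = 3; EF_Task 2 = 3+12 = 15
ES_Task 3 = 3; EF_Task 3 = 3+3 = 6
ES_Task 4 = 3; EF_Task 4 = 3+5 = 8
ES_Task 5 = 15; EF_Task 5 = 15+13 = 28
ES_Task 6 = max(EF_Task 3=6, EF_Task 4=8, EF_Task 5=28) = 28; EF_Task 6 = 28+12 = 40
Expected project duration μ = 40 days. Critical path: Task 1 → Task 2 → Task 5 → Task 6.

Variance along critical path = 1.778 + 13.444 + 4.000 + 7.111 = 26.333; σ = 5.132 days.
D = μ + z·σ = 40 + 2.326·5.132 = 51.9 days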